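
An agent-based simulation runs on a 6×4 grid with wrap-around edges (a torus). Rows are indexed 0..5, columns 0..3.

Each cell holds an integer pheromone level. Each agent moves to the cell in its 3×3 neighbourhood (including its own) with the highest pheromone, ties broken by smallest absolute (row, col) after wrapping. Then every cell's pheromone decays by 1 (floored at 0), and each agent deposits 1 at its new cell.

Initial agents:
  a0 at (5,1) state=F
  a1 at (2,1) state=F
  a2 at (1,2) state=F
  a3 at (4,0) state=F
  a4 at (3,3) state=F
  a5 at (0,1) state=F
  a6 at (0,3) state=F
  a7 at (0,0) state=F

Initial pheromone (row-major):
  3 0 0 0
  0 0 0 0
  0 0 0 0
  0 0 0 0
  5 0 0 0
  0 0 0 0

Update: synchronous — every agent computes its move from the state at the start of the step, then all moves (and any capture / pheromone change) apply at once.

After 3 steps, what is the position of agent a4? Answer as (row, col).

t=1: a0@(4,0) a1@(1,0) a2@(0,1) a3@(4,0) a4@(4,0) a5@(0,0) a6@(0,0) a7@(0,0) | pheromone: 5 1 0 0 / 1 0 0 0 / 0 0 0 0 / 0 0 0 0 / 7 0 0 0 / 0 0 0 0
t=2: a0@(4,0) a1@(0,0) a2@(0,0) a3@(4,0) a4@(4,0) a5@(0,0) a6@(0,0) a7@(0,0) | pheromone: 9 0 0 0 / 0 0 0 0 / 0 0 0 0 / 0 0 0 0 / 9 0 0 0 / 0 0 0 0
t=3: a0@(4,0) a1@(0,0) a2@(0,0) a3@(4,0) a4@(4,0) a5@(0,0) a6@(0,0) a7@(0,0) | pheromone: 13 0 0 0 / 0 0 0 0 / 0 0 0 0 / 0 0 0 0 / 11 0 0 0 / 0 0 0 0

(4, 0)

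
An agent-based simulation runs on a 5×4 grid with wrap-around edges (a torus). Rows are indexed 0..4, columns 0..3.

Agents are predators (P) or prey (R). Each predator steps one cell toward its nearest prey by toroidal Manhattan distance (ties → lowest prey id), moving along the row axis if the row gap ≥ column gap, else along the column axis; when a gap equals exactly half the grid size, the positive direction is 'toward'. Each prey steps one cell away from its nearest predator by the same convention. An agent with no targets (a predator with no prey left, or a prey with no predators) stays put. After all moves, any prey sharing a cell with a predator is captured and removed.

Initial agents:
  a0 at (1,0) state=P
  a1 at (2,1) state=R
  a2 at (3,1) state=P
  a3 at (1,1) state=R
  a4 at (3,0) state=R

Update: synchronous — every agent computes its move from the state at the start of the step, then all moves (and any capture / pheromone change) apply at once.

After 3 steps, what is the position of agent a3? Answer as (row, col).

t=1: a0@(1,1):P a2@(2,1):P a3@(1,2):R a4@(3,3):R
t=2: a0@(1,2):P a2@(1,1):P a3@(1,3):R a4@(3,2):R
t=3: a0@(1,3):P a2@(1,2):P a3@(1,0):R a4@(4,2):R

(1, 0)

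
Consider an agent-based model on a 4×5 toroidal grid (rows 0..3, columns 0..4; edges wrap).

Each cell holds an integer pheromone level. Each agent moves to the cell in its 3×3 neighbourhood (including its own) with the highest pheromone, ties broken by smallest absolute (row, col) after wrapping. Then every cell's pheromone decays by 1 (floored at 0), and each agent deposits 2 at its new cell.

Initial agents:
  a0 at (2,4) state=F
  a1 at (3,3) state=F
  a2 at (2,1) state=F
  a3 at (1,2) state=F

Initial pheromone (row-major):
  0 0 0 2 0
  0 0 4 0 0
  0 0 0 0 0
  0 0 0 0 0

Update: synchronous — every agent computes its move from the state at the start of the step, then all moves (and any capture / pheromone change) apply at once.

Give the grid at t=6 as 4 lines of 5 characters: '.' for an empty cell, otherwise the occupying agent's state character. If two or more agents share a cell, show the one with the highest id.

.....
F.F..
.....
.....

t=1: a0@(1,0) a1@(0,3) a2@(1,2) a3@(1,2) | pheromone: 0 0 0 3 0 / 2 0 7 0 0 / 0 0 0 0 0 / 0 0 0 0 0
t=2: a0@(1,0) a1@(1,2) a2@(1,2) a3@(1,2) | pheromone: 0 0 0 2 0 / 3 0 12 0 0 / 0 0 0 0 0 / 0 0 0 0 0
t=3: a0@(1,0) a1@(1,2) a2@(1,2) a3@(1,2) | pheromone: 0 0 0 1 0 / 4 0 17 0 0 / 0 0 0 0 0 / 0 0 0 0 0
t=4: a0@(1,0) a1@(1,2) a2@(1,2) a3@(1,2) | pheromone: 0 0 0 0 0 / 5 0 22 0 0 / 0 0 0 0 0 / 0 0 0 0 0
t=5: a0@(1,0) a1@(1,2) a2@(1,2) a3@(1,2) | pheromone: 0 0 0 0 0 / 6 0 27 0 0 / 0 0 0 0 0 / 0 0 0 0 0
t=6: a0@(1,0) a1@(1,2) a2@(1,2) a3@(1,2) | pheromone: 0 0 0 0 0 / 7 0 32 0 0 / 0 0 0 0 0 / 0 0 0 0 0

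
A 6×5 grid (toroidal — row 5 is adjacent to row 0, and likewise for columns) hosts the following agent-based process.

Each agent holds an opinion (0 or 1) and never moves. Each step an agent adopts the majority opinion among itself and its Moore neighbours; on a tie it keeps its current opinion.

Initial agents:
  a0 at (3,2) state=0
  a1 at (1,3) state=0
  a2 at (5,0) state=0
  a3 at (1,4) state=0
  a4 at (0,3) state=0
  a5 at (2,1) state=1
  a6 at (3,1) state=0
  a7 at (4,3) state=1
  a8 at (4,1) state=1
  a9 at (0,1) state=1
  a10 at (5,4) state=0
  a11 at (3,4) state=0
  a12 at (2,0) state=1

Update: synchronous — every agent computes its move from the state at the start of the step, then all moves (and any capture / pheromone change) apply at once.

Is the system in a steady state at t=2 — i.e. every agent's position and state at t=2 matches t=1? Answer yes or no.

no

t=1: a0@(3,2):1 a1@(1,3):0 a2@(5,0):0 a3@(1,4):0 a4@(0,3):0 a5@(2,1):1 a6@(3,1):1 a7@(4,3):0 a8@(4,1):0 a9@(0,1):1 a10@(5,4):0 a11@(3,4):1 a12@(2,0):0
t=2: a0@(3,2):1 a1@(1,3):0 a2@(5,0):0 a3@(1,4):0 a4@(0,3):0 a5@(2,1):1 a6@(3,1):1 a7@(4,3):0 a8@(4,1):0 a9@(0,1):1 a10@(5,4):0 a11@(3,4):0 a12@(2,0):1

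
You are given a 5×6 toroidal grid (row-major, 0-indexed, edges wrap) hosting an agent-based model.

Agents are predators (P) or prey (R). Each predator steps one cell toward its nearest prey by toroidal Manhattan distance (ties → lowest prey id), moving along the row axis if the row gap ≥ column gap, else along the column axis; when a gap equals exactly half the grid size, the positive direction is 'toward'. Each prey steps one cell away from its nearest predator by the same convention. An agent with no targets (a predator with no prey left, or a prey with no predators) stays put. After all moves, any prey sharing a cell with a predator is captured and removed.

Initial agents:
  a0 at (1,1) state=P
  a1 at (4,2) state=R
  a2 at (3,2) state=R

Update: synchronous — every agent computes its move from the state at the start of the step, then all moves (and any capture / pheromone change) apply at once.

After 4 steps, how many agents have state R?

t=1: a0@(0,1):P a1@(3,2):R a2@(4,2):R
t=2: a0@(4,1):P a1@(2,2):R a2@(3,2):R
t=3: a0@(3,1):P a1@(1,2):R a2@(2,2):R
t=4: a0@(2,1):P a1@(0,2):R a2@(1,2):R

2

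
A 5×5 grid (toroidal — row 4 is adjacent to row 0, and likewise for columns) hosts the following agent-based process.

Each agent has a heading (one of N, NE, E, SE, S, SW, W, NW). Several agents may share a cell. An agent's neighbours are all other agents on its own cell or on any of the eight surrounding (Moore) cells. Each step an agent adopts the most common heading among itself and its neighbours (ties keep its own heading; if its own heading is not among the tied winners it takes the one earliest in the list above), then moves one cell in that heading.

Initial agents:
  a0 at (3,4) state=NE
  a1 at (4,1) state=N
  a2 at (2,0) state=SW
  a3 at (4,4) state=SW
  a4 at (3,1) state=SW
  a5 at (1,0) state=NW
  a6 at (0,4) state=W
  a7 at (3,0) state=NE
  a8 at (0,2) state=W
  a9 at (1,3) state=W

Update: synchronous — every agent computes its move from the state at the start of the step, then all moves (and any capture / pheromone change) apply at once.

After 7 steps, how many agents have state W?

t=1: a0@(2,0):NE a1@(3,1):N a2@(3,4):SW a3@(3,0):NE a4@(4,0):SW a5@(0,4):NW a6@(0,3):W a7@(4,4):SW a8@(0,1):W a9@(1,2):W
t=2: a0@(1,1):NE a1@(2,2):NE a2@(4,3):SW a3@(4,4):SW a4@(0,4):SW a5@(1,3):SW a6@(0,2):W a7@(0,3):SW a8@(0,0):W a9@(1,1):W
t=3: a0@(1,0):W a1@(1,3):NE a2@(0,2):SW a3@(0,3):SW a4@(1,3):SW a5@(2,2):SW a6@(1,1):SW a7@(1,2):SW a8@(0,4):W a9@(1,0):W
t=4: a0@(1,4):W a1@(2,2):SW a2@(1,1):SW a3@(1,2):SW a4@(2,2):SW a5@(3,1):SW a6@(2,0):SW a7@(2,1):SW a8@(0,3):W a9@(1,4):W
t=5: a0@(1,3):W a1@(3,1):SW a2@(2,0):SW a3@(2,1):SW a4@(3,1):SW a5@(4,0):SW a6@(3,4):SW a7@(3,0):SW a8@(0,2):W a9@(1,3):W
t=6: a0@(1,2):W a1@(4,0):SW a2@(3,4):SW a3@(3,0):SW a4@(4,0):SW a5@(0,4):SW a6@(4,3):SW a7@(4,4):SW a8@(0,1):W a9@(1,2):W
t=7: a0@(1,1):W a1@(0,4):SW a2@(4,3):SW a3@(4,4):SW a4@(0,4):SW a5@(1,3):SW a6@(0,2):SW a7@(0,3):SW a8@(0,0):W a9@(1,1):W

3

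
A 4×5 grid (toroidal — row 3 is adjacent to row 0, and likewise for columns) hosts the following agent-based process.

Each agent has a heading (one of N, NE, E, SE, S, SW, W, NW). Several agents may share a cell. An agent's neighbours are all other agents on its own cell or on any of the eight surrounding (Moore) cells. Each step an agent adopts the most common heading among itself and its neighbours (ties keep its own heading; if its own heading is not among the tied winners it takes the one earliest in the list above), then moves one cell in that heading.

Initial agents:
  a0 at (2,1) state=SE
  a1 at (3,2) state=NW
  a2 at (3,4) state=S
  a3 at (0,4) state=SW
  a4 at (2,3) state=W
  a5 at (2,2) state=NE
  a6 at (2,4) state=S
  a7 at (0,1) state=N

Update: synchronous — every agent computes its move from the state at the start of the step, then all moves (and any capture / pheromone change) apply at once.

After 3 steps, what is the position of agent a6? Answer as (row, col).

(1, 4)

t=1: a0@(3,2):SE a1@(2,1):NW a2@(0,4):S a3@(1,3):SW a4@(3,3):S a5@(1,3):NE a6@(3,4):S a7@(3,1):N
t=2: a0@(0,3):SE a1@(1,0):NW a2@(1,4):S a3@(2,2):SW a4@(0,3):S a5@(0,4):NE a6@(0,4):S a7@(2,1):N
t=3: a0@(1,3):S a1@(2,0):S a2@(2,4):S a3@(3,1):SW a4@(1,3):S a5@(1,4):S a6@(1,4):S a7@(1,1):N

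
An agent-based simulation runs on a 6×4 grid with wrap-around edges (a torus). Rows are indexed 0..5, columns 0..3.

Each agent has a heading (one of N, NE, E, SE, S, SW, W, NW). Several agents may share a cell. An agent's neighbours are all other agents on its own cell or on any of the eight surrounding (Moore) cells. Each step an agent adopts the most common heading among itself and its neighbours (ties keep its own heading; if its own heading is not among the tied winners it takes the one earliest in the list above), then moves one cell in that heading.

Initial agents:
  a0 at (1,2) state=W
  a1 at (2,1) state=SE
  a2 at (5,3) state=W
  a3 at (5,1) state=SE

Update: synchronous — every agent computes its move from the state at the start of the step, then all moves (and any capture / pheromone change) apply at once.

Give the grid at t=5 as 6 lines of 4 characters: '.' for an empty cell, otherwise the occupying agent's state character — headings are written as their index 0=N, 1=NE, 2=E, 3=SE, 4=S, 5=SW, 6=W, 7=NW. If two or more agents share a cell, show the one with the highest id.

..6.
.6..
....
....
....
..6.

t=1: a0@(1,1):W a1@(3,2):SE a2@(5,2):W a3@(0,2):SE
t=2: a0@(1,0):W a1@(4,3):SE a2@(5,1):W a3@(0,1):W
t=3: a0@(1,3):W a1@(5,0):SE a2@(5,0):W a3@(0,0):W
t=4: a0@(1,2):W a1@(5,3):W a2@(5,3):W a3@(0,3):W
t=5: a0@(1,1):W a1@(5,2):W a2@(5,2):W a3@(0,2):W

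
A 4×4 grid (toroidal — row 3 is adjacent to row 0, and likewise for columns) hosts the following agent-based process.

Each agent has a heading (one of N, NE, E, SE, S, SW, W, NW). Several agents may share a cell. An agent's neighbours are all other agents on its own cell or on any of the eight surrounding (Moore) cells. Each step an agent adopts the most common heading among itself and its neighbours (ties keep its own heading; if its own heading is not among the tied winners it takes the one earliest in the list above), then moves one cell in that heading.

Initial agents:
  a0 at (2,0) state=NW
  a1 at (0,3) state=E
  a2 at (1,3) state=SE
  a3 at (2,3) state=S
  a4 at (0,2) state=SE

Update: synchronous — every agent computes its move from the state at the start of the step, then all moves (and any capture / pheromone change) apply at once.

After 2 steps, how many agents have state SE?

t=1: a0@(1,3):NW a1@(1,0):SE a2@(2,0):SE a3@(3,3):S a4@(1,3):SE
t=2: a0@(2,0):SE a1@(2,1):SE a2@(3,1):SE a3@(0,3):S a4@(2,0):SE

4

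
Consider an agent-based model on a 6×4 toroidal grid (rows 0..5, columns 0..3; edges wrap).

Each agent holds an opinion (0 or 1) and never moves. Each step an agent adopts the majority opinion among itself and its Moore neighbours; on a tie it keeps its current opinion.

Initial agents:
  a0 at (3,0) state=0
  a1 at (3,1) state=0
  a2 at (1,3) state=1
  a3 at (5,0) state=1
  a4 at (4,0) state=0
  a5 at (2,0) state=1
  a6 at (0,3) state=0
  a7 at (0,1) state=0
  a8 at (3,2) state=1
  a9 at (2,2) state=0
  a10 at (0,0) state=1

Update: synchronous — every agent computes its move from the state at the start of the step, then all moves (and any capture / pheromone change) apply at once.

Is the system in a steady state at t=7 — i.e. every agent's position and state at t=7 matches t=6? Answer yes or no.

yes

t=1: a0@(3,0):0 a1@(3,1):0 a2@(1,3):1 a3@(5,0):0 a4@(4,0):0 a5@(2,0):1 a6@(0,3):1 a7@(0,1):1 a8@(3,2):0 a9@(2,2):0 a10@(0,0):1
t=2: a0@(3,0):0 a1@(3,1):0 a2@(1,3):1 a3@(5,0):1 a4@(4,0):0 a5@(2,0):1 a6@(0,3):1 a7@(0,1):1 a8@(3,2):0 a9@(2,2):0 a10@(0,0):1
t=3: (unchanged — steady state)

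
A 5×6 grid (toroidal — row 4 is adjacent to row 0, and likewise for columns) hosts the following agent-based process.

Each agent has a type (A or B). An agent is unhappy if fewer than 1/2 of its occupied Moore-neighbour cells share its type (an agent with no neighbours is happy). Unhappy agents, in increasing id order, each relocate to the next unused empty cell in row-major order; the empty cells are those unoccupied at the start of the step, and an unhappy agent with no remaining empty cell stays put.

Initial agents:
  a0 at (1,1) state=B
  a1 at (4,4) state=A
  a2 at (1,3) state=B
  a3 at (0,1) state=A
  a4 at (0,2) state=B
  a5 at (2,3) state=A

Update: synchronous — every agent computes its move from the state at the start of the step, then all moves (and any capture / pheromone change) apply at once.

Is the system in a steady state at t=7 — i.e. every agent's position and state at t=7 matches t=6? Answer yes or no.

no

t=1: a0@(1,1):B a1@(4,4):A a2@(1,3):B a3@(0,0):A a4@(0,2):B a5@(0,3):A
t=2: a0@(1,1):B a1@(4,4):A a2@(1,3):B a3@(0,1):A a4@(0,2):B a5@(0,4):A
t=3: a0@(1,1):B a1@(4,4):A a2@(1,3):B a3@(0,0):A a4@(0,2):B a5@(0,4):A
t=4: a0@(1,1):B a1@(4,4):A a2@(1,3):B a3@(0,1):A a4@(0,2):B a5@(0,4):A
t=5: a0@(1,1):B a1@(4,4):A a2@(1,3):B a3@(0,0):A a4@(0,2):B a5@(0,4):A
t=6: a0@(1,1):B a1@(4,4):A a2@(1,3):B a3@(0,1):A a4@(0,2):B a5@(0,4):A
t=7: a0@(1,1):B a1@(4,4):A a2@(1,3):B a3@(0,0):A a4@(0,2):B a5@(0,4):A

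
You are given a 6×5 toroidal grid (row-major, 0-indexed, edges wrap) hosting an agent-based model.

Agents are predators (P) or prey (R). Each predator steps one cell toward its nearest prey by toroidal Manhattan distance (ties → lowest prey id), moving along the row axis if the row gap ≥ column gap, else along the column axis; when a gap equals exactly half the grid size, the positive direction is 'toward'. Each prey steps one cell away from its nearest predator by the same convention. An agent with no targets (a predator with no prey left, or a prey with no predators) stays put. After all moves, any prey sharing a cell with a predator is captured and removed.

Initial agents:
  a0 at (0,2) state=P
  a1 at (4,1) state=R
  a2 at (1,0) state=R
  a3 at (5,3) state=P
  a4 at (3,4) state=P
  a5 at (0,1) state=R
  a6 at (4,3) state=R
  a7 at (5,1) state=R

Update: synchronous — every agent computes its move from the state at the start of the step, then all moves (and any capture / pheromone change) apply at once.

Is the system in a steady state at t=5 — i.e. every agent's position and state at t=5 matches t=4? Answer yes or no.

t=1: a0@(0,1):P a1@(3,1):R a2@(1,4):R a3@(4,3):P a4@(4,4):P a5@(0,0):R a6@(3,3):R a7@(4,1):R
t=2: a0@(0,0):P a1@(2,1):R a2@(1,3):R a3@(3,3):P a4@(3,4):P a5@(0,4):R a6@(2,3):R a7@(3,1):R
t=3: a0@(0,4):P a1@(3,1):R a2@(0,3):R a3@(2,3):P a4@(2,4):P a5@(0,3):R a6@(1,3):R a7@(3,0):R
t=4: a0@(0,3):P a1@(3,0):R a2@(0,2):R a3@(1,3):P a4@(1,4):P a5@(0,2):R a7@(4,0):R
t=5: a0@(0,2):P a1@(4,0):R a2@(0,1):R a3@(0,3):P a4@(2,4):P a5@(0,1):R a7@(3,0):R

no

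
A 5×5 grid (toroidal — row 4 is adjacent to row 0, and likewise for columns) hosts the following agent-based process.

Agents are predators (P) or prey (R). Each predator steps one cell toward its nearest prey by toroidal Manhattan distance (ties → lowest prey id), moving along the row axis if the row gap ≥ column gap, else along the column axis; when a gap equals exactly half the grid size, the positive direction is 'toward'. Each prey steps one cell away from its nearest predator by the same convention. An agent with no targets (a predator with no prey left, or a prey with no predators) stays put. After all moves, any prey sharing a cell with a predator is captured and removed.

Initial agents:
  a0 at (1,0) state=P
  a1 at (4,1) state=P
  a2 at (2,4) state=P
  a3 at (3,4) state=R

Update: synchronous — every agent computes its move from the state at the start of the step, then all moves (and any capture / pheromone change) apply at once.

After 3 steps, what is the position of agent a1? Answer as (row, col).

(4, 3)

t=1: a0@(2,0):P a1@(4,0):P a2@(3,4):P a3@(4,4):R
t=2: a0@(3,0):P a1@(4,4):P a2@(4,4):P a3@(4,3):R
t=3: a0@(3,4):P a1@(4,3):P a2@(4,3):P a3@(4,2):R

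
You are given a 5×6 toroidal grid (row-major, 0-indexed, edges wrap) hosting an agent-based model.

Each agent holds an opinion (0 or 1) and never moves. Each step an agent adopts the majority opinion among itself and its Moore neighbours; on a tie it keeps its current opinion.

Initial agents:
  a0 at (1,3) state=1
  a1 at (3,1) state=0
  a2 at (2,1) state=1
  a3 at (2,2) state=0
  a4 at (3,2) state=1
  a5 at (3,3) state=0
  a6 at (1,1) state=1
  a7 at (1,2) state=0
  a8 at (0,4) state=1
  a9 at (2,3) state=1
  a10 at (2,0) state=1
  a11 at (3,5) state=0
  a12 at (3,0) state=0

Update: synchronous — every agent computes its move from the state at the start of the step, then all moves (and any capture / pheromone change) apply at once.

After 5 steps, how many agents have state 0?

t=1: a0@(1,3):1 a1@(3,1):0 a2@(2,1):1 a3@(2,2):1 a4@(3,2):1 a5@(3,3):0 a6@(1,1):1 a7@(1,2):1 a8@(0,4):1 a9@(2,3):1 a10@(2,0):1 a11@(3,5):0 a12@(3,0):0
t=2: a0@(1,3):1 a1@(3,1):1 a2@(2,1):1 a3@(2,2):1 a4@(3,2):1 a5@(3,3):1 a6@(1,1):1 a7@(1,2):1 a8@(0,4):1 a9@(2,3):1 a10@(2,0):1 a11@(3,5):0 a12@(3,0):0
t=3: a0@(1,3):1 a1@(3,1):1 a2@(2,1):1 a3@(2,2):1 a4@(3,2):1 a5@(3,3):1 a6@(1,1):1 a7@(1,2):1 a8@(0,4):1 a9@(2,3):1 a10@(2,0):1 a11@(3,5):0 a12@(3,0):1
t=4: a0@(1,3):1 a1@(3,1):1 a2@(2,1):1 a3@(2,2):1 a4@(3,2):1 a5@(3,3):1 a6@(1,1):1 a7@(1,2):1 a8@(0,4):1 a9@(2,3):1 a10@(2,0):1 a11@(3,5):1 a12@(3,0):1
t=5: (unchanged — steady state)

0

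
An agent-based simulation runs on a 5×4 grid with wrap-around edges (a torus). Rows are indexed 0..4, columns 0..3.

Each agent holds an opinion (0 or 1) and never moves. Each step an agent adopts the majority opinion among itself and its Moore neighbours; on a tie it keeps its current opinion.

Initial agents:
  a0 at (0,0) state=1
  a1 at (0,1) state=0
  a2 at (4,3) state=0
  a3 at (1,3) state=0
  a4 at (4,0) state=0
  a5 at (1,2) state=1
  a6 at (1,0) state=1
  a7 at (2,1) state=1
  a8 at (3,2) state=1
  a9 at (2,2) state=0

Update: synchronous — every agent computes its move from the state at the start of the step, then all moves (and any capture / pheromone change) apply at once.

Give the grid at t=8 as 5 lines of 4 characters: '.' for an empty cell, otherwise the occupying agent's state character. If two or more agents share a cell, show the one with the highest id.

t=1: a0@(0,0):0 a1@(0,1):1 a2@(4,3):0 a3@(1,3):1 a4@(4,0):0 a5@(1,2):0 a6@(1,0):1 a7@(2,1):1 a8@(3,2):1 a9@(2,2):1
t=2: a0@(0,0):0 a1@(0,1):0 a2@(4,3):0 a3@(1,3):1 a4@(4,0):0 a5@(1,2):1 a6@(1,0):1 a7@(2,1):1 a8@(3,2):1 a9@(2,2):1
t=3: (unchanged — steady state)

00..
1.11
.11.
..1.
0..0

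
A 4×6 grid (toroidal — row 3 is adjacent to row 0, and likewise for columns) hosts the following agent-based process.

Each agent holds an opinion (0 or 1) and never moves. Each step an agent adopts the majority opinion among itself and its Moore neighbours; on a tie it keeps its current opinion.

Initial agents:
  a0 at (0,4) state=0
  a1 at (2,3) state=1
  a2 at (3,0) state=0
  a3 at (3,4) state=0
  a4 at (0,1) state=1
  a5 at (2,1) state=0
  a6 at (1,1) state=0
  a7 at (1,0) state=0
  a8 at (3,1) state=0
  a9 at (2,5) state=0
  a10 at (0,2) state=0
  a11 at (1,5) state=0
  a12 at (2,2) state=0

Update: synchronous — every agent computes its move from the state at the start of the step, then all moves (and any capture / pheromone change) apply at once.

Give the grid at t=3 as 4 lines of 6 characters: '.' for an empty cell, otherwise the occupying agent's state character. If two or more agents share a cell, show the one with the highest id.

t=1: a0@(0,4):0 a1@(2,3):0 a2@(3,0):0 a3@(3,4):0 a4@(0,1):0 a5@(2,1):0 a6@(1,1):0 a7@(1,0):0 a8@(3,1):0 a9@(2,5):0 a10@(0,2):0 a11@(1,5):0 a12@(2,2):0
t=2: (unchanged — steady state)

.00.0.
00...0
.000.0
00..0.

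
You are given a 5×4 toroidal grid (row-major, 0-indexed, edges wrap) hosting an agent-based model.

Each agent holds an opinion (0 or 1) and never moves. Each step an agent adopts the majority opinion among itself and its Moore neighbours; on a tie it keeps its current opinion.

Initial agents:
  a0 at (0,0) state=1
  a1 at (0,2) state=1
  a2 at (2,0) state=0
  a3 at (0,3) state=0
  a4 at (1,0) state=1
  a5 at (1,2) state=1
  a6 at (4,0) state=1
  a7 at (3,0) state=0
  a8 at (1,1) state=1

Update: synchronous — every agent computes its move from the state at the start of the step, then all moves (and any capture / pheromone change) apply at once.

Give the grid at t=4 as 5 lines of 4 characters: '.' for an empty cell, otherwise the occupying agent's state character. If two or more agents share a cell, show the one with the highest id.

1.11
111.
0...
0...
1...

t=1: a0@(0,0):1 a1@(0,2):1 a2@(2,0):0 a3@(0,3):1 a4@(1,0):1 a5@(1,2):1 a6@(4,0):1 a7@(3,0):0 a8@(1,1):1
t=2: (unchanged — steady state)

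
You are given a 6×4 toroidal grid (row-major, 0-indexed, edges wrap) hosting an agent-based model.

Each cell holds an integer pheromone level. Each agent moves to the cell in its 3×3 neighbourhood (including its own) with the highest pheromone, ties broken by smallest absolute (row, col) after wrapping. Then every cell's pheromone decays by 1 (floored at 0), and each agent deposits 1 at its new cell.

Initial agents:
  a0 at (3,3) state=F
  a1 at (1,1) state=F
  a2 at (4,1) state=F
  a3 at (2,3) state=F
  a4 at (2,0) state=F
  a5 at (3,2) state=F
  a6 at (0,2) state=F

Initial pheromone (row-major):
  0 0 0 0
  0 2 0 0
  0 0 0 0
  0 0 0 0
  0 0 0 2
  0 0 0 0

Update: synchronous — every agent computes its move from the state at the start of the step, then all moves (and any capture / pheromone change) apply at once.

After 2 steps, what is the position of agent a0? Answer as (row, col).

(4, 3)

t=1: a0@(4,3) a1@(1,1) a2@(3,0) a3@(1,0) a4@(1,1) a5@(4,3) a6@(1,1) | pheromone: 0 0 0 0 / 1 4 0 0 / 0 0 0 0 / 1 0 0 0 / 0 0 0 3 / 0 0 0 0
t=2: a0@(4,3) a1@(1,1) a2@(4,3) a3@(1,1) a4@(1,1) a5@(4,3) a6@(1,1) | pheromone: 0 0 0 0 / 0 7 0 0 / 0 0 0 0 / 0 0 0 0 / 0 0 0 5 / 0 0 0 0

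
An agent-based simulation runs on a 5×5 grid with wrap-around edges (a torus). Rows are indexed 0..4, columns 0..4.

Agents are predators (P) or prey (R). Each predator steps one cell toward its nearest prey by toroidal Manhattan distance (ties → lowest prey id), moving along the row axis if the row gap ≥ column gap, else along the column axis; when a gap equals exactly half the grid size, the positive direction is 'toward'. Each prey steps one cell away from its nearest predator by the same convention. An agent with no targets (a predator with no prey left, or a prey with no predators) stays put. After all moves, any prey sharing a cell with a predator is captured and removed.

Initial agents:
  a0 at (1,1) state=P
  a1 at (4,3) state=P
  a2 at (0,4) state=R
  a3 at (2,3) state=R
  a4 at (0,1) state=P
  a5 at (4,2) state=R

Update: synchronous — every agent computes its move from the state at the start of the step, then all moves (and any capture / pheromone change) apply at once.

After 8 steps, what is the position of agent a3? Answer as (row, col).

(1, 1)

t=1: a0@(1,0):P a1@(4,2):P a2@(1,4):R a3@(1,3):R a4@(0,0):P a5@(4,1):R
t=2: a0@(1,4):P a1@(4,1):P a2@(1,3):R a3@(1,2):R a4@(1,0):P a5@(4,0):R
t=3: a0@(1,3):P a1@(4,0):P a2@(1,2):R a3@(1,1):R a4@(1,4):P a5@(4,4):R
t=4: a0@(1,2):P a1@(4,4):P a2@(1,1):R a3@(1,0):R a4@(1,3):P a5@(4,3):R
t=5: a0@(1,1):P a1@(4,3):P a2@(1,0):R a3@(1,4):R a4@(1,2):P a5@(4,2):R
t=6: a0@(1,0):P a1@(4,2):P a2@(1,4):R a3@(1,3):R a4@(1,1):P a5@(4,1):R
t=7: a0@(1,4):P a1@(4,1):P a2@(1,3):R a3@(1,2):R a4@(1,0):P a5@(4,0):R
t=8: a0@(1,3):P a1@(4,0):P a2@(1,2):R a3@(1,1):R a4@(1,4):P a5@(4,4):R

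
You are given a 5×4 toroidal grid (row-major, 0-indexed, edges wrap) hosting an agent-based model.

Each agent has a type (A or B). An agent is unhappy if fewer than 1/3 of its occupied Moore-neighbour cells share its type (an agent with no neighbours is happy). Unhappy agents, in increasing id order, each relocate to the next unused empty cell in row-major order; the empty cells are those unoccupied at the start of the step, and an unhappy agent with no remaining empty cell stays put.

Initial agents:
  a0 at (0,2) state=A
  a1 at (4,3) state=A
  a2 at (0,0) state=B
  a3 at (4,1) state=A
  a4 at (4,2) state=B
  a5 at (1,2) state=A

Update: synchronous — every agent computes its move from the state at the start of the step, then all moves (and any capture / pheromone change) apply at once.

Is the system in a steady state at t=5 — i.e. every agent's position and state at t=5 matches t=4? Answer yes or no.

t=1: a0@(0,2):A a1@(4,3):A a2@(0,1):B a3@(4,1):A a4@(0,3):B a5@(1,2):A
t=2: a0@(0,2):A a1@(4,3):A a2@(0,0):B a3@(4,1):A a4@(1,0):B a5@(1,2):A
t=3: (unchanged — steady state)

yes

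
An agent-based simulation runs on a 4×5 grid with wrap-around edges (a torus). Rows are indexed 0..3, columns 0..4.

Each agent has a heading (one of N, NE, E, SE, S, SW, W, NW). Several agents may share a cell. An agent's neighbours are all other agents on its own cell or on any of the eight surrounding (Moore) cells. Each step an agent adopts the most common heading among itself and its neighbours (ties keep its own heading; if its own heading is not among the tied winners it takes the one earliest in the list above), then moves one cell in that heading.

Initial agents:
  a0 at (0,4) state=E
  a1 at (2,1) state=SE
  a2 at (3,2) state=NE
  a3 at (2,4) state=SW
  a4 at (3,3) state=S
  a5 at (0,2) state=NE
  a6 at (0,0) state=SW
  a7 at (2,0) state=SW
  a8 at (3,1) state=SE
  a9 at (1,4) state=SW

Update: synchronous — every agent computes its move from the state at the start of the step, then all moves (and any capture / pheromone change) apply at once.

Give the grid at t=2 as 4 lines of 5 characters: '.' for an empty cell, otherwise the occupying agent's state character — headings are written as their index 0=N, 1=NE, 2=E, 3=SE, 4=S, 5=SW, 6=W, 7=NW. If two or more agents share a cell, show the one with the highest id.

t=1: a0@(1,3):SW a1@(3,2):SE a2@(2,3):NE a3@(3,3):SW a4@(2,4):NE a5@(3,3):NE a6@(1,4):SW a7@(3,4):SW a8@(0,2):SE a9@(2,3):SW
t=2: a0@(2,2):SW a1@(0,3):SE a2@(3,2):SW a3@(0,2):SW a4@(3,3):SW a5@(2,4):NE a6@(2,3):SW a7@(0,3):SW a8@(1,3):SE a9@(3,2):SW

..55.
...3.
..551
..55.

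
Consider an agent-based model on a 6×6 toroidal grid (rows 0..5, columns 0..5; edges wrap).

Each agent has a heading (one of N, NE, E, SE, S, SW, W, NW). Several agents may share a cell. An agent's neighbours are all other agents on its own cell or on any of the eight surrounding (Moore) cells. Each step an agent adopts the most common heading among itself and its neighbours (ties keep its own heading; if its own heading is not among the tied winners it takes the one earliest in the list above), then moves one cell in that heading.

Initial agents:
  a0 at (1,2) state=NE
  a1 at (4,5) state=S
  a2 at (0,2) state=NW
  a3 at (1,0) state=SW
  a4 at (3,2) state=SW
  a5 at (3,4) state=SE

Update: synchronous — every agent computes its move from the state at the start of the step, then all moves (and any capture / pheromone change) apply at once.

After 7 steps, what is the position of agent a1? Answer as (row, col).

t=1: a0@(0,3):NE a1@(5,5):S a2@(5,1):NW a3@(2,5):SW a4@(4,1):SW a5@(4,5):SE
t=2: a0@(5,4):NE a1@(0,5):S a2@(4,0):NW a3@(3,4):SW a4@(5,0):SW a5@(5,0):SE
t=3: a0@(4,5):NE a1@(1,5):S a2@(3,5):NW a3@(4,3):SW a4@(0,5):SW a5@(0,1):SE
t=4: a0@(3,0):NE a1@(2,5):S a2@(2,4):NW a3@(5,2):SW a4@(1,4):SW a5@(1,2):SE
t=5: a0@(2,1):NE a1@(3,5):S a2@(1,3):NW a3@(0,1):SW a4@(2,3):SW a5@(2,3):SE
t=6: a0@(1,2):NE a1@(4,5):S a2@(0,2):NW a3@(1,0):SW a4@(3,2):SW a5@(3,4):SE
t=7: a0@(0,3):NE a1@(5,5):S a2@(5,1):NW a3@(2,5):SW a4@(4,1):SW a5@(4,5):SE

(5, 5)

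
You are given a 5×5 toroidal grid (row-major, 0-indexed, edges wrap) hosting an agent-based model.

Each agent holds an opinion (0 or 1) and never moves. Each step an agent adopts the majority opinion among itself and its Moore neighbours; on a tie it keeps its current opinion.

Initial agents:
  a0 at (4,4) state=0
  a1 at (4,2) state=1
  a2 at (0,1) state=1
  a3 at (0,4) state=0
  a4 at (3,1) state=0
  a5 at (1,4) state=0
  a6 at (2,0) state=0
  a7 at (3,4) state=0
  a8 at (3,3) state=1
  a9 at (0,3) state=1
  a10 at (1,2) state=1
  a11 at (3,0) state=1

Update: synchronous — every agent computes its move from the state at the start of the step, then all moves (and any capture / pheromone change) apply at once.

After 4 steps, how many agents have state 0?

t=1: a0@(4,4):0 a1@(4,2):1 a2@(0,1):1 a3@(0,4):0 a4@(3,1):0 a5@(1,4):0 a6@(2,0):0 a7@(3,4):0 a8@(3,3):1 a9@(0,3):1 a10@(1,2):1 a11@(3,0):0
t=2: (unchanged — steady state)

7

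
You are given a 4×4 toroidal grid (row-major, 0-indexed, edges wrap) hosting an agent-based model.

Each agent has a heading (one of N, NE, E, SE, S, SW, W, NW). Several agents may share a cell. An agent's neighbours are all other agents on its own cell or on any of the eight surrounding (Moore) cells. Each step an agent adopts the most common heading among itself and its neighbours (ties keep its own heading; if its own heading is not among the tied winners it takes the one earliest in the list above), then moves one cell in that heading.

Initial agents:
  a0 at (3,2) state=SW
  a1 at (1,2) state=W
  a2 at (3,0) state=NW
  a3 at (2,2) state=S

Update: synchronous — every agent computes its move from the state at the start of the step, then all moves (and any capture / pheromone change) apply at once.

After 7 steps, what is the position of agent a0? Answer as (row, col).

(2, 3)

t=1: a0@(0,1):SW a1@(1,1):W a2@(2,3):NW a3@(3,2):S
t=2: a0@(1,0):SW a1@(1,0):W a2@(1,2):NW a3@(0,2):S
t=3: a0@(2,3):SW a1@(1,3):W a2@(0,1):NW a3@(1,2):S
t=4: a0@(3,2):SW a1@(1,2):W a2@(3,0):NW a3@(2,2):S
t=5: a0@(0,1):SW a1@(1,1):W a2@(2,3):NW a3@(3,2):S
t=6: a0@(1,0):SW a1@(1,0):W a2@(1,2):NW a3@(0,2):S
t=7: a0@(2,3):SW a1@(1,3):W a2@(0,1):NW a3@(1,2):S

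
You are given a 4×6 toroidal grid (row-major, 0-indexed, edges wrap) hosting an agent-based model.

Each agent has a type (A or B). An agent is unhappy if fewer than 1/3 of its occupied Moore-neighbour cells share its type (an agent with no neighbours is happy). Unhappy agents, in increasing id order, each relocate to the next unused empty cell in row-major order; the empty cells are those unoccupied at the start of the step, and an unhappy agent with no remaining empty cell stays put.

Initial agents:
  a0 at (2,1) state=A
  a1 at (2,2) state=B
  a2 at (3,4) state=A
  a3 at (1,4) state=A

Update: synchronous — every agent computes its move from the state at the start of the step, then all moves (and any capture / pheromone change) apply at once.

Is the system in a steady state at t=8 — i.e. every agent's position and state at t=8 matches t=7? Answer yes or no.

t=1: a0@(0,0):A a1@(0,1):B a2@(3,4):A a3@(1,4):A
t=2: a0@(0,2):A a1@(0,3):B a2@(3,4):A a3@(1,4):A
t=3: a0@(0,0):A a1@(0,1):B a2@(0,4):A a3@(0,5):A
t=4: a0@(0,0):A a1@(0,2):B a2@(0,4):A a3@(0,5):A
t=5: (unchanged — steady state)

yes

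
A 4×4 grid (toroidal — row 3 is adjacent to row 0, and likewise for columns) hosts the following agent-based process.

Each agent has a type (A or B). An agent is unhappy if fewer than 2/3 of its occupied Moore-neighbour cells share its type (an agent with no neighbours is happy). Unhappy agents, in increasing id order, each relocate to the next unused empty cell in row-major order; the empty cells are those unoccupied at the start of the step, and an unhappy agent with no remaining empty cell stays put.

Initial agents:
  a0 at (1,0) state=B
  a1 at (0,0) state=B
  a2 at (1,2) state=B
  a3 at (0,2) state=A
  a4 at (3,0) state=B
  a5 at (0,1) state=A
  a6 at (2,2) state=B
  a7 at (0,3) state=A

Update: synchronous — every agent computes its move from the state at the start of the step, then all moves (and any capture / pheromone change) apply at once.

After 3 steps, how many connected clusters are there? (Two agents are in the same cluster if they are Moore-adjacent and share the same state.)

2

t=1: a0@(1,1):B a1@(1,3):B a2@(2,0):B a3@(0,2):A a4@(2,1):B a5@(2,3):A a6@(2,2):B a7@(3,1):A
t=2: a0@(1,1):B a1@(0,0):B a2@(0,1):B a3@(0,3):A a4@(2,1):B a5@(1,0):A a6@(1,2):B a7@(3,0):A
t=3: a0@(1,1):B a1@(0,2):B a2@(1,3):B a3@(2,0):A a4@(2,2):B a5@(2,3):A a6@(1,2):B a7@(3,1):A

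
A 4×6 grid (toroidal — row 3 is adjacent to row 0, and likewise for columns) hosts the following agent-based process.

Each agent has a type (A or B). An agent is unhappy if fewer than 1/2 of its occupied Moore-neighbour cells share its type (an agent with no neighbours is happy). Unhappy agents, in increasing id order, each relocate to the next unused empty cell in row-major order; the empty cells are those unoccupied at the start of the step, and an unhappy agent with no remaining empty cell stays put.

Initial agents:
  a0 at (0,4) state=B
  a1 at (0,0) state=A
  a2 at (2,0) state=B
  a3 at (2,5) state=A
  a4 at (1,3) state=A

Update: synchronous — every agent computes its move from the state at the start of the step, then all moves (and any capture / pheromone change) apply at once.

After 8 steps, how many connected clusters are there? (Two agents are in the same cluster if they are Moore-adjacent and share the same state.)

2

t=1: a0@(0,1):B a1@(0,0):A a2@(0,2):B a3@(0,3):A a4@(0,5):A
t=2: a0@(0,1):B a1@(0,0):A a2@(0,2):B a3@(0,4):A a4@(0,5):A
t=3: (unchanged — steady state)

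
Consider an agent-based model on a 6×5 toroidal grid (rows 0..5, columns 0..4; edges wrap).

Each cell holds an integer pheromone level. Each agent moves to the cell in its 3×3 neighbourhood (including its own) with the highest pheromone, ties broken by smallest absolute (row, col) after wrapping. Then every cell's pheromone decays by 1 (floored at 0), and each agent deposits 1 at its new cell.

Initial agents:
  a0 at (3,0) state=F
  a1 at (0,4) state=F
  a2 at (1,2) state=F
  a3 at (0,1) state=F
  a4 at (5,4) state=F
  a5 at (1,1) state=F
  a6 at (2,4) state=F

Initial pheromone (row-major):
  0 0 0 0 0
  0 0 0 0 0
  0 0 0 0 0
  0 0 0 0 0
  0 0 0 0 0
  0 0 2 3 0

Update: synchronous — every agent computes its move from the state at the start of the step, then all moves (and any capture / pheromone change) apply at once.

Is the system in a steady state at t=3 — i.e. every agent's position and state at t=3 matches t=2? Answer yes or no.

no

t=1: a0@(2,0) a1@(5,3) a2@(0,1) a3@(5,2) a4@(5,3) a5@(0,0) a6@(1,0) | pheromone: 1 1 0 0 0 / 1 0 0 0 0 / 1 0 0 0 0 / 0 0 0 0 0 / 0 0 0 0 0 / 0 0 2 4 0
t=2: a0@(1,0) a1@(5,3) a2@(5,2) a3@(5,3) a4@(5,3) a5@(0,0) a6@(0,0) | pheromone: 2 0 0 0 0 / 1 0 0 0 0 / 0 0 0 0 0 / 0 0 0 0 0 / 0 0 0 0 0 / 0 0 2 6 0
t=3: a0@(0,0) a1@(5,3) a2@(5,3) a3@(5,3) a4@(5,3) a5@(0,0) a6@(0,0) | pheromone: 4 0 0 0 0 / 0 0 0 0 0 / 0 0 0 0 0 / 0 0 0 0 0 / 0 0 0 0 0 / 0 0 1 9 0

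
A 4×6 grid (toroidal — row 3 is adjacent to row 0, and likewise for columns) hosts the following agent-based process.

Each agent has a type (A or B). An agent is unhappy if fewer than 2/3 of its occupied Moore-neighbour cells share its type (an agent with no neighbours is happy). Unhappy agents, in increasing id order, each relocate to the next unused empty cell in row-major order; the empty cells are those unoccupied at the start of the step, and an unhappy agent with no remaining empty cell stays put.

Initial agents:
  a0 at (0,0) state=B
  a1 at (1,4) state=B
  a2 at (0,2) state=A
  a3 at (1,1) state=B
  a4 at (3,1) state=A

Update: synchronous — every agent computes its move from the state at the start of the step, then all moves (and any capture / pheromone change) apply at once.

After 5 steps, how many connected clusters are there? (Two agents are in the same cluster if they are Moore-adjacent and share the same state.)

4

t=1: a0@(0,1):B a1@(1,4):B a2@(0,3):A a3@(0,4):B a4@(0,5):A
t=2: a0@(0,1):B a1@(0,0):B a2@(0,2):A a3@(1,0):B a4@(1,1):A
t=3: a0@(0,3):B a1@(0,0):B a2@(0,4):A a3@(1,0):B a4@(0,5):A
t=4: a0@(0,1):B a1@(0,2):B a2@(1,1):A a3@(1,2):B a4@(1,3):A
t=5: a0@(0,1):B a1@(0,0):B a2@(0,3):A a3@(0,4):B a4@(0,5):A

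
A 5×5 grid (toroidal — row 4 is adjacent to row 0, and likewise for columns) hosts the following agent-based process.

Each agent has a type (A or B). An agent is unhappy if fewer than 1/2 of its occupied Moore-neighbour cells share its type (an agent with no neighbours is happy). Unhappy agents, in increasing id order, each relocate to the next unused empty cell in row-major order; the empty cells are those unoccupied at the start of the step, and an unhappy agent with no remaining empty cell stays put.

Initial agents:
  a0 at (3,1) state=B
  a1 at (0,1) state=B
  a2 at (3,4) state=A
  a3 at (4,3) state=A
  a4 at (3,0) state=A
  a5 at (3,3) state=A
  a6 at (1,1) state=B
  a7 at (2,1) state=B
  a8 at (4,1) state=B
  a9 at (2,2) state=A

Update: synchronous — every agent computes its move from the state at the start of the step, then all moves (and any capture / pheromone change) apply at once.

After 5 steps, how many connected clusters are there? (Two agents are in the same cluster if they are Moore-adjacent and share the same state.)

t=1: a0@(3,1):B a1@(0,1):B a2@(3,4):A a3@(4,3):A a4@(0,0):A a5@(3,3):A a6@(1,1):B a7@(2,1):B a8@(4,1):B a9@(0,2):A
t=2: a0@(3,1):B a1@(0,1):B a2@(3,4):A a3@(4,3):A a4@(0,3):A a5@(3,3):A a6@(1,1):B a7@(2,1):B a8@(4,1):B a9@(0,4):A
t=3: (unchanged — steady state)

2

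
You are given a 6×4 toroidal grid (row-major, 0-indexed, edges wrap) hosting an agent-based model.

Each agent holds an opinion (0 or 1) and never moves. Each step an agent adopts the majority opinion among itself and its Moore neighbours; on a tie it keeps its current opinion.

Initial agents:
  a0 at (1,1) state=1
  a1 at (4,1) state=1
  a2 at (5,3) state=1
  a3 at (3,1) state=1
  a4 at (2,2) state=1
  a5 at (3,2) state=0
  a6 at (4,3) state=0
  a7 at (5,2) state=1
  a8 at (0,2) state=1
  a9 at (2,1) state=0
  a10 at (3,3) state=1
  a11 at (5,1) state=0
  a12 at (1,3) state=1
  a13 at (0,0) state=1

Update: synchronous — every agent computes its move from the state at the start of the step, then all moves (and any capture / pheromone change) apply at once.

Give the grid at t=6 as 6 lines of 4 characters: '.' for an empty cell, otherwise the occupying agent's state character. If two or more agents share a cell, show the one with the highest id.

1.1.
.1.1
.11.
.111
.1.1
.111

t=1: a0@(1,1):1 a1@(4,1):1 a2@(5,3):1 a3@(3,1):1 a4@(2,2):1 a5@(3,2):1 a6@(4,3):1 a7@(5,2):1 a8@(0,2):1 a9@(2,1):1 a10@(3,3):1 a11@(5,1):1 a12@(1,3):1 a13@(0,0):1
t=2: (unchanged — steady state)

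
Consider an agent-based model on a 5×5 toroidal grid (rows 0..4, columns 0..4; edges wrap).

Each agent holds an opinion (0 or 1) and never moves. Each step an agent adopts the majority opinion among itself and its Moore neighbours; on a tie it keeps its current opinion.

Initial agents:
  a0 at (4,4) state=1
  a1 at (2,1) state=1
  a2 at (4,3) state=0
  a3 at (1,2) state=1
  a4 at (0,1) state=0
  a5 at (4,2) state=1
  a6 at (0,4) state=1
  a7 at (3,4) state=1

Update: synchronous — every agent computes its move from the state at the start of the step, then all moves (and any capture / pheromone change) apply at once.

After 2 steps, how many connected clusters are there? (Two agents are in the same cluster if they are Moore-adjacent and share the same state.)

1

t=1: a0@(4,4):1 a1@(2,1):1 a2@(4,3):1 a3@(1,2):1 a4@(0,1):1 a5@(4,2):0 a6@(0,4):1 a7@(3,4):1
t=2: a0@(4,4):1 a1@(2,1):1 a2@(4,3):1 a3@(1,2):1 a4@(0,1):1 a5@(4,2):1 a6@(0,4):1 a7@(3,4):1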